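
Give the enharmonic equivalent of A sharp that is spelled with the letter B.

Bb

A# is pitch class 10. The letter B alone is pitch class 11.
To reach pitch class 10 from B requires an offset of -1 semitone, i.e. flat: Bb.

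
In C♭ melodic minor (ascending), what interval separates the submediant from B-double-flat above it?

The submediant of Cb melodic minor (ascending) is Ab.
Ab up to Bbb: letters A→B make it a second; 1 semitone makes it minor.

minor second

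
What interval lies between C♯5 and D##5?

Counting letters C–D gives a second.
C#→D## = 3 semitones, 1 wider than the major second (2), so augmented.

augmented second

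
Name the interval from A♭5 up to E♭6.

perfect fifth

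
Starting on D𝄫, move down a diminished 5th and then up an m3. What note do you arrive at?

Bbb

A diminished fifth down from Dbb is Gb (letter G, 6 semitones down).
A minor third up from Gb is Bbb (letter B, 3 semitones up).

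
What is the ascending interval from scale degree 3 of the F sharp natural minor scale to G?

minor seventh

Scale degree 3 of F# natural minor is A.
A up to G: letters A→G make it a seventh; 10 semitones makes it minor.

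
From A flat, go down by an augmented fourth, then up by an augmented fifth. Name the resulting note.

An augmented fourth down from Ab is Ebb (letter E, 6 semitones down).
An augmented fifth up from Ebb is Bb (letter B, 8 semitones up).

Bb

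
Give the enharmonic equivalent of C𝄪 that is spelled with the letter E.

Ebb

C## is pitch class 2. The letter E alone is pitch class 4.
To reach pitch class 2 from E requires an offset of -2 semitones, i.e. double flat: Ebb.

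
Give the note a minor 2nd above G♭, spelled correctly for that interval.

Abb

A second above G lands on the letter A.
A minor second spans 1 semitone, so Gb moves to pitch class 7. On the letter A that is Abb.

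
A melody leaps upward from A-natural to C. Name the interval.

Counting letters A–B–C gives a third.
A→C = 3 semitones, 1 narrower than the major third (4), so minor.

minor third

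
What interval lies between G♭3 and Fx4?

doubly augmented seventh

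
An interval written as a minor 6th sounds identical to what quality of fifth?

augmented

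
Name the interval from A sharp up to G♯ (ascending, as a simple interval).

minor seventh

Counting letters A–B–C–D–E–F–G gives a seventh.
A#→G# = 10 semitones, 1 narrower than the major seventh (11), so minor.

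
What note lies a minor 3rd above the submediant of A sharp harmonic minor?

A

The submediant of A# harmonic minor is F#.
A minor third (3 semitones) above F# lands on the letter A, giving A.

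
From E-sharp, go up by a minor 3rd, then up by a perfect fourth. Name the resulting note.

A minor third up from E# is G# (letter G, 3 semitones up).
A perfect fourth up from G# is C# (letter C, 5 semitones up).

C#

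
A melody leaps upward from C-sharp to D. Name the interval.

minor second

The letter names run C→D, a span of 1 letter step, so the interval is some kind of second.
C# to D is 1 semitone. A major second is 2, so 1 makes it minor.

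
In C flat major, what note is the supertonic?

Db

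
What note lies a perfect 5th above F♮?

F up a perfect fifth is C, so the target letter is C.
From F, a perfect fifth is 7 semitones up: C.

C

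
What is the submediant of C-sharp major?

A#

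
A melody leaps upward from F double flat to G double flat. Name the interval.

Counting letters F–G gives a second.
Fbb→Gbb = 2 semitones, exactly the major second.

major second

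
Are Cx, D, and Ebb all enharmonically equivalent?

C## = pitch class 2 and D = pitch class 2 and Ebb = pitch class 2 — the same pitch class, so they are enharmonic equivalents.

Yes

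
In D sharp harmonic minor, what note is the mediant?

F#

The D# harmonic minor scale runs D# E# F# G# A# B C##.
Degree 3 is F#.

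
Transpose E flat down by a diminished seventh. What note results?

F#

A seventh below E lands on the letter F.
A diminished seventh spans 9 semitones, so Eb moves to pitch class 6. On the letter F that is F#.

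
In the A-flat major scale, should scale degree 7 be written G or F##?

Each scale degree takes a distinct letter name. Degree 7 of a scale on A must use the letter G.
G and F## are enharmonically the same pitch, but only G uses the letter G, so it is the correct spelling here.

G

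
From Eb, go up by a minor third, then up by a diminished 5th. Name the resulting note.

A minor third up from Eb is Gb (letter G, 3 semitones up).
A diminished fifth up from Gb is Dbb (letter D, 6 semitones up).

Dbb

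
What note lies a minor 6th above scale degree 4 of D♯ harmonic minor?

Scale degree 4 of D# harmonic minor is G#.
A minor sixth (8 semitones) above G# lands on the letter E, giving E.

E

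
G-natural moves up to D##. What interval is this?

doubly augmented fifth

Counting letters G–A–B–C–D gives a fifth.
G→D## = 9 semitones, 2 wider than the perfect fifth (7), so doubly augmented.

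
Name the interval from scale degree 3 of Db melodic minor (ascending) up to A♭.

Scale degree 3 of Db melodic minor (ascending) is Fb.
Fb up to Ab: letters F→A make it a third; 4 semitones makes it major.

major third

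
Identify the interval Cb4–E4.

The letter names run C→E, a span of 2 letter steps, so the interval is some kind of third.
Cb to E is 5 semitones. A major third is 4, so 5 makes it augmented.

augmented third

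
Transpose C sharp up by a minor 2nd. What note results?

A second above C lands on the letter D.
A minor second spans 1 semitone, so C# moves to pitch class 2. On the letter D that is D.

D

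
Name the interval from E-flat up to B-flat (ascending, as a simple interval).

The letter names run E→B, a span of 4 letter steps, so the interval is some kind of fifth.
Eb to Bb is 7 semitones. A perfect fifth is 7, so 7 makes it perfect.

perfect fifth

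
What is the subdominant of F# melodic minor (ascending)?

The F# melodic minor (ascending) scale runs F# G# A B C# D# E#.
Degree 4 is B.

B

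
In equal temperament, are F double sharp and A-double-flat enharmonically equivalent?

Yes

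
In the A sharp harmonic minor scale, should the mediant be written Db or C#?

C#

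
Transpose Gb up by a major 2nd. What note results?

Ab

A second above G lands on the letter A.
A major second spans 2 semitones, so Gb moves to pitch class 8. On the letter A that is Ab.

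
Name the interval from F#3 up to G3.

minor second

Counting letters F–G gives a second.
F#→G = 1 semitone, 1 narrower than the major second (2), so minor.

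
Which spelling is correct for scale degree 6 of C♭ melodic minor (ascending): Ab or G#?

Each scale degree takes a distinct letter name. Degree 6 of a scale on C must use the letter A.
Ab and G# are enharmonically the same pitch, but only Ab uses the letter A, so it is the correct spelling here.

Ab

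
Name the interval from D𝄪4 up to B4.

diminished sixth

Counting letters D–E–F–G–A–B gives a sixth.
D##→B = 7 semitones, 2 narrower than the major sixth (9), so diminished.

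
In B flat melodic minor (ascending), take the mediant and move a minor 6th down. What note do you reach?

F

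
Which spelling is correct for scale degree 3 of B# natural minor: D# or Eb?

D#

Each scale degree takes a distinct letter name. Degree 3 of a scale on B must use the letter D.
D# and Eb are enharmonically the same pitch, but only D# uses the letter D, so it is the correct spelling here.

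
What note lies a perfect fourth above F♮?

A fourth above F lands on the letter B.
A perfect fourth spans 5 semitones, so F moves to pitch class 10. On the letter B that is Bb.

Bb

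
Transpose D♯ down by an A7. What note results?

Eb

A seventh below D lands on the letter E.
An augmented seventh spans 12 semitones, so D# moves to pitch class 3. On the letter E that is Eb.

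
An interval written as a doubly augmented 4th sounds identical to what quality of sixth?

diminished

A doubly augmented fourth spans 7 semitones.
A sixth spanning 7 semitones is diminished (the major sixth is 9).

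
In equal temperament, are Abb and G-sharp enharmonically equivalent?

Two spellings are enharmonically equivalent only if they share a pitch class.
Here Abb → 7, G# → 8; 7 ≠ 8, so they are not.

No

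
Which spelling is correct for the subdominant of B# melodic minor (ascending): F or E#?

E#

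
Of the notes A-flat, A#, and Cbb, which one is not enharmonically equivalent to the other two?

Ab

In 12-tone equal temperament, enharmonic equivalents share a pitch class. Ab is pitch class 8; A# is pitch class 10; Cbb is pitch class 10.
A# and Cbb share pitch class 10, while Ab is pitch class 8.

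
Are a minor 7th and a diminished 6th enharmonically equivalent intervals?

No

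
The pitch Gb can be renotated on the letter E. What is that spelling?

E##

Gb is pitch class 6. The letter E alone is pitch class 4.
To reach pitch class 6 from E requires an offset of +2 semitones, i.e. double sharp: E##.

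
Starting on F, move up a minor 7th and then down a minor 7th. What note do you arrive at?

F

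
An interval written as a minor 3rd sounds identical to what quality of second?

augmented

A minor third spans 3 semitones.
A second spanning 3 semitones is augmented (the major second is 2).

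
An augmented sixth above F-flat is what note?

A sixth above F lands on the letter D.
An augmented sixth spans 10 semitones, so Fb moves to pitch class 2. On the letter D that is D.

D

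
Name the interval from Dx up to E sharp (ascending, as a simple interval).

minor second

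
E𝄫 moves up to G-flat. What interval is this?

major third

The letter names run E→G, a span of 2 letter steps, so the interval is some kind of third.
Ebb to Gb is 4 semitones. A major third is 4, so 4 makes it major.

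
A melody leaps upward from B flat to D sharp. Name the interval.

augmented third

The letter names run B→D, a span of 2 letter steps, so the interval is some kind of third.
Bb to D# is 5 semitones. A major third is 4, so 5 makes it augmented.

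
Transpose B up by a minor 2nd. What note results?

C

A second above B lands on the letter C.
A minor second spans 1 semitone, so B moves to pitch class 0. On the letter C that is C.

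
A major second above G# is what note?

G up a major second is A, so the target letter is A.
From G#, a major second is 2 semitones up: A#.

A#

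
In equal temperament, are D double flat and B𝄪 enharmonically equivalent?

No

Dbb is pitch class 0; B## is pitch class 1.
The pitch classes differ (0 vs. 1), so they are not enharmonic equivalents.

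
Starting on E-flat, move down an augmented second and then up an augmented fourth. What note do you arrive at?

An augmented second down from Eb is Dbb (letter D, 3 semitones down).
An augmented fourth up from Dbb is Gb (letter G, 6 semitones up).

Gb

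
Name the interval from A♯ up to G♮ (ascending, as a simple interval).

Counting letters A–B–C–D–E–F–G gives a seventh.
A#→G = 9 semitones, 2 narrower than the major seventh (11), so diminished.

diminished seventh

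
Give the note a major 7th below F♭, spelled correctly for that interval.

F down a major seventh is Gb, so the target letter is G.
From Fb, a major seventh is 11 semitones down: Gbb.

Gbb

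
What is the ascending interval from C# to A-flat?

The letter names run C→A, a span of 5 letter steps, so the interval is some kind of sixth.
C# to Ab is 7 semitones. A major sixth is 9, so 7 makes it diminished.

diminished sixth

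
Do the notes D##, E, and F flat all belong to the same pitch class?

D## = pitch class 4 and E = pitch class 4 and Fb = pitch class 4 — the same pitch class, so they are enharmonic equivalents.

Yes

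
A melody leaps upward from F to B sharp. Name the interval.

Counting letters F–G–A–B gives a fourth.
F→B# = 7 semitones, 2 wider than the perfect fourth (5), so doubly augmented.

doubly augmented fourth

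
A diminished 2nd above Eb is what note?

Fbb

A second above E lands on the letter F.
A diminished second spans 0 semitones, so Eb moves to pitch class 3. On the letter F that is Fbb.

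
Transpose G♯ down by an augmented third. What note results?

A third below G lands on the letter E.
An augmented third spans 5 semitones, so G# moves to pitch class 3. On the letter E that is Eb.

Eb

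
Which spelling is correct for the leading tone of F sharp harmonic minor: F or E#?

E#

Each scale degree takes a distinct letter name. Degree 7 of a scale on F must use the letter E.
E# and F are enharmonically the same pitch, but only E# uses the letter E, so it is the correct spelling here.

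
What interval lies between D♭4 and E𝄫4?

minor second

The letter names run D→E, a span of 1 letter step, so the interval is some kind of second.
Db to Ebb is 1 semitone. A major second is 2, so 1 makes it minor.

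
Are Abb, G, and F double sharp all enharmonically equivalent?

Abb is pitch class 7; G is pitch class 7; F## is pitch class 7.
All spellings map to pitch class 7, so they are enharmonically equivalent.

Yes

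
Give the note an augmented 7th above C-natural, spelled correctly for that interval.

C up a major seventh is B, so the target letter is B.
From C, an augmented seventh is 12 semitones up: B#.

B#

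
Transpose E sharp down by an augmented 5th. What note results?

A

A fifth below E lands on the letter A.
An augmented fifth spans 8 semitones, so E# moves to pitch class 9. On the letter A that is A.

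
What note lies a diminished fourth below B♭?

F#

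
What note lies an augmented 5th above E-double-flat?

Bb

E up a perfect fifth is B, so the target letter is B.
From Ebb, an augmented fifth is 8 semitones up: Bb.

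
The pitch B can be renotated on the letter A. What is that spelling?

Plain A sits 2 semitones below B, so on the letter A the same pitch needs a double sharp: A##.

A##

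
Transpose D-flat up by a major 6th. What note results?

A sixth above D lands on the letter B.
A major sixth spans 9 semitones, so Db moves to pitch class 10. On the letter B that is Bb.

Bb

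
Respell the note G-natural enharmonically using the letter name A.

Plain A sits 2 semitones above G, so on the letter A the same pitch needs a double flat: Abb.

Abb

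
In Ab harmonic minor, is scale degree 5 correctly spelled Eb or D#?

Eb

Each scale degree takes a distinct letter name. Degree 5 of a scale on A must use the letter E.
Eb and D# are enharmonically the same pitch, but only Eb uses the letter E, so it is the correct spelling here.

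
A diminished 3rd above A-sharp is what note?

C

A up a major third is C#, so the target letter is C.
From A#, a diminished third is 2 semitones up: C.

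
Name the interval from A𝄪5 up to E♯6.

diminished fifth

The letter names run A→E, a span of 4 letter steps, so the interval is some kind of fifth.
A## to E# is 6 semitones. A perfect fifth is 7, so 6 makes it diminished.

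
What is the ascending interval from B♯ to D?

diminished third

The letter names run B→D, a span of 2 letter steps, so the interval is some kind of third.
B# to D is 2 semitones. A major third is 4, so 2 makes it diminished.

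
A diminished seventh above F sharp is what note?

F up a major seventh is E, so the target letter is E.
From F#, a diminished seventh is 9 semitones up: Eb.

Eb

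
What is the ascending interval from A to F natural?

The letter names run A→F, a span of 5 letter steps, so the interval is some kind of sixth.
A to F is 8 semitones. A major sixth is 9, so 8 makes it minor.

minor sixth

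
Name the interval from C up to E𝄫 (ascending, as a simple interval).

Counting letters C–D–E gives a third.
C→Ebb = 2 semitones, 2 narrower than the major third (4), so diminished.

diminished third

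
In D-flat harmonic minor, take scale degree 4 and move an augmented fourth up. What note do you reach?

C

Scale degree 4 of Db harmonic minor is Gb.
An augmented fourth (6 semitones) above Gb lands on the letter C, giving C.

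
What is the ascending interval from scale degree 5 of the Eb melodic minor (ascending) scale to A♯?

Scale degree 5 of Eb melodic minor (ascending) is Bb.
Bb up to A#: letters B→A make it a seventh; 12 semitones makes it augmented.

augmented seventh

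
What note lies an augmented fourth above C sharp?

A fourth above C lands on the letter F.
An augmented fourth spans 6 semitones, so C# moves to pitch class 7. On the letter F that is F##.

F##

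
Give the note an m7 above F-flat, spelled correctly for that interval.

Ebb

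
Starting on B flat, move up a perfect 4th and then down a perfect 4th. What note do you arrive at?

Bb

A perfect fourth up from Bb is Eb (letter E, 5 semitones up).
A perfect fourth down from Eb is Bb (letter B, 5 semitones down).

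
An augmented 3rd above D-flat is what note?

F#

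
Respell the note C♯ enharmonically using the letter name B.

B##

C# is pitch class 1. The letter B alone is pitch class 11.
To reach pitch class 1 from B requires an offset of +2 semitones, i.e. double sharp: B##.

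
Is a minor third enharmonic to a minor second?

No

A minor third spans 3 semitones; a minor second spans 1.
The spans differ, so they are not enharmonic equivalents.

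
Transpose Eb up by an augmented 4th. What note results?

A

A fourth above E lands on the letter A.
An augmented fourth spans 6 semitones, so Eb moves to pitch class 9. On the letter A that is A.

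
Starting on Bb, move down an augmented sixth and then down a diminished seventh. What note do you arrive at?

Eb

An augmented sixth down from Bb is Dbb (letter D, 10 semitones down).
A diminished seventh down from Dbb is Eb (letter E, 9 semitones down).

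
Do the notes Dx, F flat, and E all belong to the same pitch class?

Yes

D## = pitch class 4 and Fb = pitch class 4 and E = pitch class 4 — the same pitch class, so they are enharmonic equivalents.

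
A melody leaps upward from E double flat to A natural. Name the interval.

Counting letters E–F–G–A gives a fourth.
Ebb→A = 7 semitones, 2 wider than the perfect fourth (5), so doubly augmented.

doubly augmented fourth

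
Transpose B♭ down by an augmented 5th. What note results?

Ebb

B down a perfect fifth is E, so the target letter is E.
From Bb, an augmented fifth is 8 semitones down: Ebb.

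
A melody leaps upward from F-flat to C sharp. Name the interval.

doubly augmented fifth

Counting letters F–G–A–B–C gives a fifth.
Fb→C# = 9 semitones, 2 wider than the perfect fifth (7), so doubly augmented.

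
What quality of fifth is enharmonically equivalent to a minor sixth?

A minor sixth spans 8 semitones.
A fifth spanning 8 semitones is augmented (the perfect fifth is 7).

augmented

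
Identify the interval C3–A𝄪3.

doubly augmented sixth

The letter names run C→A, a span of 5 letter steps, so the interval is some kind of sixth.
C to A## is 11 semitones. A major sixth is 9, so 11 makes it doubly augmented.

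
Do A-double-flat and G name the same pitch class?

Abb = pitch class 7 and G = pitch class 7 — the same pitch class, so they are enharmonic equivalents.

Yes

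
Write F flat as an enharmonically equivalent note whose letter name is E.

E

Fb is pitch class 4. The letter E alone is pitch class 4.
Pitch class 4 on E needs no accidental: E.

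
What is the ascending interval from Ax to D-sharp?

Counting letters A–B–C–D gives a fourth.
A##→D# = 4 semitones, 1 narrower than the perfect fourth (5), so diminished.

diminished fourth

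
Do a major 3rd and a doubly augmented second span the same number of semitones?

A major third spans 4 semitones; a doubly augmented second spans 4.
They are enharmonically equivalent.

Yes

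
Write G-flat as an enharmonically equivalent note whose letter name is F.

F#

Gb is pitch class 6. The letter F alone is pitch class 5.
To reach pitch class 6 from F requires an offset of +1 semitone, i.e. sharp: F#.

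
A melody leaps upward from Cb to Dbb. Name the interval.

minor second

Counting letters C–D gives a second.
Cb→Dbb = 1 semitone, 1 narrower than the major second (2), so minor.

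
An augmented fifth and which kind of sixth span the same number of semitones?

An augmented fifth spans 8 semitones.
A sixth spanning 8 semitones is minor (the major sixth is 9).

minor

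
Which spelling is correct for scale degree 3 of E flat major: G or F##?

G

Each scale degree takes a distinct letter name. Degree 3 of a scale on E must use the letter G.
G and F## are enharmonically the same pitch, but only G uses the letter G, so it is the correct spelling here.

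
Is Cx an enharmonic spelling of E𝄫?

Yes

C## is pitch class 2; Ebb is pitch class 2.
All spellings map to pitch class 2, so they are enharmonically equivalent.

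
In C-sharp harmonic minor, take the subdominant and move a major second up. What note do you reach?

G#

The subdominant of C# harmonic minor is F#.
A major second (2 semitones) above F# lands on the letter G, giving G#.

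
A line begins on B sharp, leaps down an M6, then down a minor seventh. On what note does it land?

E#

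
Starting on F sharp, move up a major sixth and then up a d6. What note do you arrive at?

Bb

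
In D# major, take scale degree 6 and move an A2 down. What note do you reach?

A

Scale degree 6 of D# major is B#.
An augmented second (3 semitones) below B# lands on the letter A, giving A.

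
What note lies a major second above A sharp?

B#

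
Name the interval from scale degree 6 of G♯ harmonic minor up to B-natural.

perfect fifth

Scale degree 6 of G# harmonic minor is E.
E up to B: letters E→B make it a fifth; 7 semitones makes it perfect.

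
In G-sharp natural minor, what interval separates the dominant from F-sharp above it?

minor third

The dominant of G# natural minor is D#.
D# up to F#: letters D→F make it a third; 3 semitones makes it minor.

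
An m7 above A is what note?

A up a major seventh is G#, so the target letter is G.
From A, a minor seventh is 10 semitones up: G.

G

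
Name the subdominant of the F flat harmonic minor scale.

Degree 4 takes the letter 3 steps above F, which is B.
In harmonic minor, degree 4 sits 5 semitones above the tonic. Fb + 5 semitones is pitch class 9, spelled on B as Bbb.

Bbb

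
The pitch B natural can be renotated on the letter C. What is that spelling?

Cb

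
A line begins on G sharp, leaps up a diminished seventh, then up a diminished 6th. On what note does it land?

Dbb

A diminished seventh up from G# is F (letter F, 9 semitones up).
A diminished sixth up from F is Dbb (letter D, 7 semitones up).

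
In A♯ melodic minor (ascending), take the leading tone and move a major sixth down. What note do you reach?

The leading tone of A# melodic minor (ascending) is G##.
A major sixth (9 semitones) below G## lands on the letter B, giving B#.

B#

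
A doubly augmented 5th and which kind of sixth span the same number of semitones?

major

A doubly augmented fifth spans 9 semitones.
A sixth spanning 9 semitones is major (the major sixth is 9).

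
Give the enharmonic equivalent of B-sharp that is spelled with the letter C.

C

Plain C sits at the same pitch as B#, so on the letter C the same pitch needs a natural: C.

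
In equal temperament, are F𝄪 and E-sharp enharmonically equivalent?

No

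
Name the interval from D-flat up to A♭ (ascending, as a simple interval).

The letter names run D→A, a span of 4 letter steps, so the interval is some kind of fifth.
Db to Ab is 7 semitones. A perfect fifth is 7, so 7 makes it perfect.

perfect fifth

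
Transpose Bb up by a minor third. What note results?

Db

B up a major third is D#, so the target letter is D.
From Bb, a minor third is 3 semitones up: Db.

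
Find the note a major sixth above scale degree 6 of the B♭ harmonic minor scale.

Eb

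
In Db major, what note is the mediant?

F

Degree 3 takes the letter 2 steps above D, which is F.
In major, degree 3 sits 4 semitones above the tonic. Db + 4 semitones is pitch class 5, spelled on F as F.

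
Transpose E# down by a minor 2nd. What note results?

D##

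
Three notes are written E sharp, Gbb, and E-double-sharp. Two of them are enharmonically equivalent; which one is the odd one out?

E##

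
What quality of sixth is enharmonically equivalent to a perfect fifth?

diminished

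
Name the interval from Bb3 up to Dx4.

doubly augmented third

Counting letters B–C–D gives a third.
Bb→D## = 6 semitones, 2 wider than the major third (4), so doubly augmented.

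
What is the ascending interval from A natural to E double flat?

doubly diminished fifth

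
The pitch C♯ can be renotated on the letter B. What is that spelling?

B##

C# is pitch class 1. The letter B alone is pitch class 11.
To reach pitch class 1 from B requires an offset of +2 semitones, i.e. double sharp: B##.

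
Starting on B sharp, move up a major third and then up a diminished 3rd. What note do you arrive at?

A major third up from B# is D## (letter D, 4 semitones up).
A diminished third up from D## is F# (letter F, 2 semitones up).

F#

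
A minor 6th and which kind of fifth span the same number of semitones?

augmented

A minor sixth spans 8 semitones.
A fifth spanning 8 semitones is augmented (the perfect fifth is 7).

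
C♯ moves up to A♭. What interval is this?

diminished sixth

The letter names run C→A, a span of 5 letter steps, so the interval is some kind of sixth.
C# to Ab is 7 semitones. A major sixth is 9, so 7 makes it diminished.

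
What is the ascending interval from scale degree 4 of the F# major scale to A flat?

Scale degree 4 of F# major is B.
B up to Ab: letters B→A make it a seventh; 9 semitones makes it diminished.

diminished seventh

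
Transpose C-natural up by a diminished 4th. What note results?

A fourth above C lands on the letter F.
A diminished fourth spans 4 semitones, so C moves to pitch class 4. On the letter F that is Fb.

Fb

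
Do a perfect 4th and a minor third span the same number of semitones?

No

A perfect fourth spans 5 semitones; a minor third spans 3.
The spans differ, so they are not enharmonic equivalents.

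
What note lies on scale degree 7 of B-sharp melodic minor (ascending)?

A##

The B# melodic minor (ascending) scale runs B# C## D# E# F## G## A##.
Degree 7 is A##.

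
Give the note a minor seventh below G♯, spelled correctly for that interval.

A#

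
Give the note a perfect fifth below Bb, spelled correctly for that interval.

A fifth below B lands on the letter E.
A perfect fifth spans 7 semitones, so Bb moves to pitch class 3. On the letter E that is Eb.

Eb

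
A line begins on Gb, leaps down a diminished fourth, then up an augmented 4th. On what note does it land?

G#

A diminished fourth down from Gb is D (letter D, 4 semitones down).
An augmented fourth up from D is G# (letter G, 6 semitones up).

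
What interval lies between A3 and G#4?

The letter names run A→G, a span of 6 letter steps, so the interval is some kind of seventh.
A to G# is 11 semitones. A major seventh is 11, so 11 makes it major.

major seventh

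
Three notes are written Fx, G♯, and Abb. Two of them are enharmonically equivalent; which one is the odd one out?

G#

In 12-tone equal temperament, enharmonic equivalents share a pitch class. F## is pitch class 7; G# is pitch class 8; Abb is pitch class 7.
F## and Abb share pitch class 7, while G# is pitch class 8.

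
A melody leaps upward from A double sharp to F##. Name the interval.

The letter names run A→F, a span of 5 letter steps, so the interval is some kind of sixth.
A## to F## is 8 semitones. A major sixth is 9, so 8 makes it minor.

minor sixth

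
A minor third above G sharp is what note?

B

A third above G lands on the letter B.
A minor third spans 3 semitones, so G# moves to pitch class 11. On the letter B that is B.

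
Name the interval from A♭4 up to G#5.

The letter names run A→G, a span of 6 letter steps, so the interval is some kind of seventh.
Ab to G# is 12 semitones. A major seventh is 11, so 12 makes it augmented.

augmented seventh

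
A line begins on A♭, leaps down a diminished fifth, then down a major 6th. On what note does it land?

F

A diminished fifth down from Ab is D (letter D, 6 semitones down).
A major sixth down from D is F (letter F, 9 semitones down).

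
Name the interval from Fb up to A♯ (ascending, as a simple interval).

doubly augmented third

The letter names run F→A, a span of 2 letter steps, so the interval is some kind of third.
Fb to A# is 6 semitones. A major third is 4, so 6 makes it doubly augmented.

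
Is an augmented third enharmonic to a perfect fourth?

Yes

An augmented third spans 5 semitones; a perfect fourth spans 5.
They are enharmonically equivalent.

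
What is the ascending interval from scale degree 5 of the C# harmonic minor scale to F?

Scale degree 5 of C# harmonic minor is G#.
G# up to F: letters G→F make it a seventh; 9 semitones makes it diminished.

diminished seventh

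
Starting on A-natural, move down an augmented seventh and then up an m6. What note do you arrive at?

An augmented seventh down from A is Bbb (letter B, 12 semitones down).
A minor sixth up from Bbb is Gbb (letter G, 8 semitones up).

Gbb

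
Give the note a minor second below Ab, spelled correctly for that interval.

A second below A lands on the letter G.
A minor second spans 1 semitone, so Ab moves to pitch class 7. On the letter G that is G.

G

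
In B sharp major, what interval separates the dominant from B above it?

diminished fourth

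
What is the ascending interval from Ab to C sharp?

augmented third

Counting letters A–B–C gives a third.
Ab→C# = 5 semitones, 1 wider than the major third (4), so augmented.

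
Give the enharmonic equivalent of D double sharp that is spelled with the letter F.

Fb

Plain F sits 1 semitone above D##, so on the letter F the same pitch needs a flat: Fb.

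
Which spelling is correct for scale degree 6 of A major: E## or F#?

Each scale degree takes a distinct letter name. Degree 6 of a scale on A must use the letter F.
F# and E## are enharmonically the same pitch, but only F# uses the letter F, so it is the correct spelling here.

F#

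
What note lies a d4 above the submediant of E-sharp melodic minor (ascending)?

F#

The submediant of E# melodic minor (ascending) is C##.
A diminished fourth (4 semitones) above C## lands on the letter F, giving F#.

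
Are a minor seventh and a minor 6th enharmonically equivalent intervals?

A minor seventh spans 10 semitones; a minor sixth spans 8.
The spans differ, so they are not enharmonic equivalents.

No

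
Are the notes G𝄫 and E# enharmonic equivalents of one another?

Yes

Gbb is pitch class 5; E# is pitch class 5.
All spellings map to pitch class 5, so they are enharmonically equivalent.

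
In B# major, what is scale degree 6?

Degree 6 takes the letter 5 steps above B, which is G.
In major, degree 6 sits 9 semitones above the tonic. B# + 9 semitones is pitch class 9, spelled on G as G##.

G##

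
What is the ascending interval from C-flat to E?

augmented third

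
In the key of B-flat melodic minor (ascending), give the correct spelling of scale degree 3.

Db

The Bb melodic minor (ascending) scale runs Bb C Db Eb F G A.
Degree 3 is Db.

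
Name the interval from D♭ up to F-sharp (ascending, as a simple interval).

augmented third

The letter names run D→F, a span of 2 letter steps, so the interval is some kind of third.
Db to F# is 5 semitones. A major third is 4, so 5 makes it augmented.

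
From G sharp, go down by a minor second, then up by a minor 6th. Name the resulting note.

A minor second down from G# is F## (letter F, 1 semitone down).
A minor sixth up from F## is D# (letter D, 8 semitones up).

D#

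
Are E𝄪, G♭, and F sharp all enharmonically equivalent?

E## is pitch class 6; Gb is pitch class 6; F# is pitch class 6.
All spellings map to pitch class 6, so they are enharmonically equivalent.

Yes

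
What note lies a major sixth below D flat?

Fb

A sixth below D lands on the letter F.
A major sixth spans 9 semitones, so Db moves to pitch class 4. On the letter F that is Fb.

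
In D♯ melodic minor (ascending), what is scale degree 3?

F#

The D# melodic minor (ascending) scale runs D# E# F# G# A# B# C##.
Degree 3 is F#.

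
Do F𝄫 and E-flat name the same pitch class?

Fbb is pitch class 3; Eb is pitch class 3.
All spellings map to pitch class 3, so they are enharmonically equivalent.

Yes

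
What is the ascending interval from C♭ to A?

augmented sixth

The letter names run C→A, a span of 5 letter steps, so the interval is some kind of sixth.
Cb to A is 10 semitones. A major sixth is 9, so 10 makes it augmented.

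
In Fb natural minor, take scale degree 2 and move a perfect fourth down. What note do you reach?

Scale degree 2 of Fb natural minor is Gb.
A perfect fourth (5 semitones) below Gb lands on the letter D, giving Db.

Db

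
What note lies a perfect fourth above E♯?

A#

A fourth above E lands on the letter A.
A perfect fourth spans 5 semitones, so E# moves to pitch class 10. On the letter A that is A#.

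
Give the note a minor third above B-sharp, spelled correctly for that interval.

B up a major third is D#, so the target letter is D.
From B#, a minor third is 3 semitones up: D#.

D#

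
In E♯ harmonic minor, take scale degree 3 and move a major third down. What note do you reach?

E

Scale degree 3 of E# harmonic minor is G#.
A major third (4 semitones) below G# lands on the letter E, giving E.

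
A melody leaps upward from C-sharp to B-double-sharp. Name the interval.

augmented seventh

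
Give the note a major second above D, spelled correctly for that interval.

E

D up a major second is E, so the target letter is E.
From D, a major second is 2 semitones up: E.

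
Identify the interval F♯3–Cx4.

The letter names run F→C, a span of 4 letter steps, so the interval is some kind of fifth.
F# to C## is 8 semitones. A perfect fifth is 7, so 8 makes it augmented.

augmented fifth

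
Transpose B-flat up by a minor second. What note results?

Cb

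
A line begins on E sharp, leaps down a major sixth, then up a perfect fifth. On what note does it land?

A major sixth down from E# is G# (letter G, 9 semitones down).
A perfect fifth up from G# is D# (letter D, 7 semitones up).

D#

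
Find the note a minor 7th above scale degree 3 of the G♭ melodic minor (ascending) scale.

Scale degree 3 of Gb melodic minor (ascending) is Bbb.
A minor seventh (10 semitones) above Bbb lands on the letter A, giving Abb.

Abb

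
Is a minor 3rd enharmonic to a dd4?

A minor third spans 3 semitones; a doubly diminished fourth spans 3.
They are enharmonically equivalent.

Yes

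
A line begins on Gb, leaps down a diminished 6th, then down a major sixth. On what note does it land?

D

A diminished sixth down from Gb is B (letter B, 7 semitones down).
A major sixth down from B is D (letter D, 9 semitones down).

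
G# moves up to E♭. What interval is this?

Counting letters G–A–B–C–D–E gives a sixth.
G#→Eb = 7 semitones, 2 narrower than the major sixth (9), so diminished.

diminished sixth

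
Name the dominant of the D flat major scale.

Ab

Degree 5 takes the letter 4 steps above D, which is A.
In major, degree 5 sits 7 semitones above the tonic. Db + 7 semitones is pitch class 8, spelled on A as Ab.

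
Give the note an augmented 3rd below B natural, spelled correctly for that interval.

A third below B lands on the letter G.
An augmented third spans 5 semitones, so B moves to pitch class 6. On the letter G that is Gb.

Gb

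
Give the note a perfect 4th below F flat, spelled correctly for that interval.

F down a perfect fourth is C, so the target letter is C.
From Fb, a perfect fourth is 5 semitones down: Cb.

Cb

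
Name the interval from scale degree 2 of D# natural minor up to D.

Scale degree 2 of D# natural minor is E#.
E# up to D: letters E→D make it a seventh; 9 semitones makes it diminished.

diminished seventh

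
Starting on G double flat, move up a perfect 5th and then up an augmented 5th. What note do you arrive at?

A perfect fifth up from Gbb is Dbb (letter D, 7 semitones up).
An augmented fifth up from Dbb is Ab (letter A, 8 semitones up).

Ab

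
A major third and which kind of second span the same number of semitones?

A major third spans 4 semitones.
A second spanning 4 semitones is doubly augmented (the major second is 2).

doubly augmented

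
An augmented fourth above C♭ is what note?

C up a perfect fourth is F, so the target letter is F.
From Cb, an augmented fourth is 6 semitones up: F.

F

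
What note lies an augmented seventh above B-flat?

B up a major seventh is A#, so the target letter is A.
From Bb, an augmented seventh is 12 semitones up: A#.

A#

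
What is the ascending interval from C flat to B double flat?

The letter names run C→B, a span of 6 letter steps, so the interval is some kind of seventh.
Cb to Bbb is 10 semitones. A major seventh is 11, so 10 makes it minor.

minor seventh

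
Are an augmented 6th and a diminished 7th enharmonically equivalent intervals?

An augmented sixth spans 10 semitones; a diminished seventh spans 9.
The spans differ, so they are not enharmonic equivalents.

No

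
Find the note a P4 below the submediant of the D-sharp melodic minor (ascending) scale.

The submediant of D# melodic minor (ascending) is B#.
A perfect fourth (5 semitones) below B# lands on the letter F, giving F##.

F##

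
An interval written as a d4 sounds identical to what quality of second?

doubly augmented

A diminished fourth spans 4 semitones.
A second spanning 4 semitones is doubly augmented (the major second is 2).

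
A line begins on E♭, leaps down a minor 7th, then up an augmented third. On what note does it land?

A minor seventh down from Eb is F (letter F, 10 semitones down).
An augmented third up from F is A# (letter A, 5 semitones up).

A#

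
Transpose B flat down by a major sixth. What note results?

A sixth below B lands on the letter D.
A major sixth spans 9 semitones, so Bb moves to pitch class 1. On the letter D that is Db.

Db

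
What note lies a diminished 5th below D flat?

G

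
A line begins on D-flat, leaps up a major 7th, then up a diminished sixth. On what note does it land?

Abb

A major seventh up from Db is C (letter C, 11 semitones up).
A diminished sixth up from C is Abb (letter A, 7 semitones up).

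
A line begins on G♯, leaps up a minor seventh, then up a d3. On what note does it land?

Ab

A minor seventh up from G# is F# (letter F, 10 semitones up).
A diminished third up from F# is Ab (letter A, 2 semitones up).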